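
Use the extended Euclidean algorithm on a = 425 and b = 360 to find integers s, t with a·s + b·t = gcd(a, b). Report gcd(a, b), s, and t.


Euclidean algorithm on (425, 360) — divide until remainder is 0:
  425 = 1 · 360 + 65
  360 = 5 · 65 + 35
  65 = 1 · 35 + 30
  35 = 1 · 30 + 5
  30 = 6 · 5 + 0
gcd(425, 360) = 5.
Track Bezout coefficients alongside the remainders: start with r₀ = 425 = a·1 + b·0 (s = 1, t = 0) and r₁ = 360 = a·0 + b·1 (s = 0, t = 1); each new remainder r_{k+1} = r_{k-1} − q_k·r_k inherits s_{k+1} = s_{k-1} − q_k·s_k, t_{k+1} = t_{k-1} − q_k·t_k, so r_k = a·s_k + b·t_k at every step:
  q = 1: r = 65, s = 1 − 1·0 = 1, t = 0 − 1·1 = -1  (check: 425·1 + 360·(-1) = 65)
  q = 5: r = 35, s = 0 − 5·1 = -5, t = 1 − 5·(-1) = 6  (check: 425·(-5) + 360·6 = 35)
  q = 1: r = 30, s = 1 − 1·(-5) = 6, t = -1 − 1·6 = -7  (check: 425·6 + 360·(-7) = 30)
  q = 1: r = 5, s = -5 − 1·6 = -11, t = 6 − 1·(-7) = 13  (check: 425·(-11) + 360·13 = 5)
The row with r = 5 (the gcd) gives the Bezout coefficients s = -11, t = 13.
Result: 425 · (-11) + 360 · (13) = 5.

gcd(425, 360) = 5; s = -11, t = 13 (check: 425·(-11) + 360·13 = 5).


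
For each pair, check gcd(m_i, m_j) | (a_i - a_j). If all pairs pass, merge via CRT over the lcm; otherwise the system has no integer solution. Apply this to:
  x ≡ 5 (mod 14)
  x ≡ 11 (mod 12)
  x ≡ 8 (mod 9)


Moduli 14, 12, 9 are not pairwise coprime, so CRT works modulo lcm(m_i) when all pairwise compatibility conditions hold.
Pairwise compatibility: gcd(m_i, m_j) must divide a_i - a_j for every pair.
Merge one congruence at a time:
  Start: x ≡ 5 (mod 14).
  Combine with x ≡ 11 (mod 12): gcd(14, 12) = 2; 11 - 5 = 6, which IS divisible by 2, so compatible.
    Write x = 5 + 14·t and substitute into x ≡ 11 (mod 12): 14·t ≡ 11 − 5 = 6 (mod 12).
    Divide the congruence (and modulus) by g = 2: 7·t ≡ 3 (mod 6).
    Reduce coefficients mod 6: 1·t ≡ 3 (mod 6).
    So t ≡ 3 (mod 6).
    Then x = 5 + 14·3 = 47, valid modulo lcm(14, 12) = 84: x ≡ 47 (mod 84).
  Combine with x ≡ 8 (mod 9): gcd(84, 9) = 3; 8 - 47 = -39, which IS divisible by 3, so compatible.
    Write x = 47 + 84·t and substitute into x ≡ 8 (mod 9): 84·t ≡ 8 − 47 = -39 (mod 9).
    Divide the congruence (and modulus) by g = 3: 28·t ≡ -13 (mod 3).
    Reduce coefficients mod 3: 1·t ≡ 2 (mod 3).
    So t ≡ 2 (mod 3).
    Then x = 47 + 84·2 = 215, valid modulo lcm(84, 9) = 252: x ≡ 215 (mod 252).
Verify: 215 mod 14 = 5, 215 mod 12 = 11, 215 mod 9 = 8.

x ≡ 215 (mod 252).


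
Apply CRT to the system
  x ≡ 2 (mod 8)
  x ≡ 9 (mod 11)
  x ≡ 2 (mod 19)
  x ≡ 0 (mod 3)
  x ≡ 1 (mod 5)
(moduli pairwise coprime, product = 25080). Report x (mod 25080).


Product of moduli M = 8 · 11 · 19 · 3 · 5 = 25080.
Merge one congruence at a time:
  Start: x ≡ 2 (mod 8).
  Combine with x ≡ 9 (mod 11); new modulus lcm = 88.
    Write x = 2 + 8·t and substitute into x ≡ 9 (mod 11): 8·t ≡ 9 − 2 = 7 (mod 11).
    The inverse of 8 mod 11 is 7 (since 8·7 = 56 = 5·11 + 1), so t ≡ 7·7 = 49 ≡ 5 (mod 11).
    Then x = 2 + 8·5 = 42, valid modulo lcm(8, 11) = 88: x ≡ 42 (mod 88).
  Combine with x ≡ 2 (mod 19); new modulus lcm = 1672.
    Write x = 42 + 88·t and substitute into x ≡ 2 (mod 19): 88·t ≡ 2 − 42 = -40 (mod 19).
    Reduce coefficients mod 19: 12·t ≡ 17 (mod 19).
    The inverse of 12 mod 19 is 8 (since 12·8 = 96 = 5·19 + 1), so t ≡ 8·17 = 136 ≡ 3 (mod 19).
    Then x = 42 + 88·3 = 306, valid modulo lcm(88, 19) = 1672: x ≡ 306 (mod 1672).
  Combine with x ≡ 0 (mod 3); new modulus lcm = 5016.
    Write x = 306 + 1672·t and substitute into x ≡ 0 (mod 3): 1672·t ≡ 0 − 306 = -306 (mod 3).
    Reduce coefficients mod 3: 1·t ≡ 0 (mod 3).
    So t ≡ 0 (mod 3).
    Then x = 306 + 1672·0 = 306, valid modulo lcm(1672, 3) = 5016: x ≡ 306 (mod 5016).
  Combine with x ≡ 1 (mod 5); new modulus lcm = 25080.
    Write x = 306 + 5016·t and substitute into x ≡ 1 (mod 5): 5016·t ≡ 1 − 306 = -305 (mod 5).
    Reduce coefficients mod 5: 1·t ≡ 0 (mod 5).
    So t ≡ 0 (mod 5).
    Then x = 306 + 5016·0 = 306, valid modulo lcm(5016, 5) = 25080: x ≡ 306 (mod 25080).
Verify against each original: 306 mod 8 = 2, 306 mod 11 = 9, 306 mod 19 = 2, 306 mod 3 = 0, 306 mod 5 = 1.

x ≡ 306 (mod 25080).


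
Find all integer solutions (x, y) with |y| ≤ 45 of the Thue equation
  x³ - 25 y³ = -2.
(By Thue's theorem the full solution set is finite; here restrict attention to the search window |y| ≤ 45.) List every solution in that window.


The equation is x³ - 25y³ = -2. For fixed y, x³ = 25·y³ − 2, so a solution requires the RHS to be a perfect cube.
Strategy: iterate y from -45 to 45, compute RHS = 25·y³ − 2, and check whether it is a (positive or negative) perfect cube.
Check small values of y:
  y = 0: RHS = -2 is not a perfect cube.
  y = 1: RHS = 23 is not a perfect cube.
  y = -1: RHS = -27 = (-3)³ ⇒ x = -3 works.
  y = 2: RHS = 198 is not a perfect cube.
  y = -2: RHS = -202 is not a perfect cube.
  y = 3: RHS = 673 is not a perfect cube.
  y = -3: RHS = -677 is not a perfect cube.
Continuing the search up to |y| = 45 finds no further solutions beyond those listed.
Collected solutions: (-3, -1).

Solutions (with |y| ≤ 45): (-3, -1).


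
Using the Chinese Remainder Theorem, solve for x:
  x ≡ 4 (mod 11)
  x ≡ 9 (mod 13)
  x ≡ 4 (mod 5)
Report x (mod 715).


Moduli 11, 13, 5 are pairwise coprime; by CRT there is a unique solution modulo M = 11 · 13 · 5 = 715.
Solve pairwise, accumulating the modulus:
  Start with x ≡ 4 (mod 11).
  Combine with x ≡ 9 (mod 13): since gcd(11, 13) = 1, we get a unique residue mod 143.
    Write x = 4 + 11·t and substitute into x ≡ 9 (mod 13): 11·t ≡ 9 − 4 = 5 (mod 13).
    The inverse of 11 mod 13 is 6 (since 11·6 = 66 = 5·13 + 1), so t ≡ 6·5 = 30 ≡ 4 (mod 13).
    Then x = 4 + 11·4 = 48, valid modulo lcm(11, 13) = 143: x ≡ 48 (mod 143).
  Combine with x ≡ 4 (mod 5): since gcd(143, 5) = 1, we get a unique residue mod 715.
    Write x = 48 + 143·t and substitute into x ≡ 4 (mod 5): 143·t ≡ 4 − 48 = -44 (mod 5).
    Reduce coefficients mod 5: 3·t ≡ 1 (mod 5).
    The inverse of 3 mod 5 is 2 (since 3·2 = 6 = 1·5 + 1), so t ≡ 2·1 = 2 ≡ 2 (mod 5).
    Then x = 48 + 143·2 = 334, valid modulo lcm(143, 5) = 715: x ≡ 334 (mod 715).
Verify: 334 mod 11 = 4 ✓, 334 mod 13 = 9 ✓, 334 mod 5 = 4 ✓.

x ≡ 334 (mod 715).


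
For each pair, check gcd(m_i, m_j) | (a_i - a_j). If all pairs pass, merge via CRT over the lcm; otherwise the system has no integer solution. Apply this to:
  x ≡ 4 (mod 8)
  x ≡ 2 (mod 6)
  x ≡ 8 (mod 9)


Moduli 8, 6, 9 are not pairwise coprime, so CRT works modulo lcm(m_i) when all pairwise compatibility conditions hold.
Pairwise compatibility: gcd(m_i, m_j) must divide a_i - a_j for every pair.
Merge one congruence at a time:
  Start: x ≡ 4 (mod 8).
  Combine with x ≡ 2 (mod 6): gcd(8, 6) = 2; 2 - 4 = -2, which IS divisible by 2, so compatible.
    Write x = 4 + 8·t and substitute into x ≡ 2 (mod 6): 8·t ≡ 2 − 4 = -2 (mod 6).
    Divide the congruence (and modulus) by g = 2: 4·t ≡ -1 (mod 3).
    Reduce coefficients mod 3: 1·t ≡ 2 (mod 3).
    So t ≡ 2 (mod 3).
    Then x = 4 + 8·2 = 20, valid modulo lcm(8, 6) = 24: x ≡ 20 (mod 24).
  Combine with x ≡ 8 (mod 9): gcd(24, 9) = 3; 8 - 20 = -12, which IS divisible by 3, so compatible.
    Write x = 20 + 24·t and substitute into x ≡ 8 (mod 9): 24·t ≡ 8 − 20 = -12 (mod 9).
    Divide the congruence (and modulus) by g = 3: 8·t ≡ -4 (mod 3).
    Reduce coefficients mod 3: 2·t ≡ 2 (mod 3).
    The inverse of 2 mod 3 is 2 (since 2·2 = 4 = 1·3 + 1), so t ≡ 2·2 = 4 ≡ 1 (mod 3).
    Then x = 20 + 24·1 = 44, valid modulo lcm(24, 9) = 72: x ≡ 44 (mod 72).
Verify: 44 mod 8 = 4, 44 mod 6 = 2, 44 mod 9 = 8.

x ≡ 44 (mod 72).


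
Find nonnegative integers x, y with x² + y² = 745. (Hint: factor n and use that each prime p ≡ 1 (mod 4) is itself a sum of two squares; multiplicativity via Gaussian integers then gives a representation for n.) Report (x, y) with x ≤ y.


Step 1: Factor n = 745 = 5 · 149.
Step 2: Check the mod-4 condition on each prime factor: 5 ≡ 1 (mod 4), exponent 1; 149 ≡ 1 (mod 4), exponent 1.
All primes ≡ 3 (mod 4) appear to even exponent (or don't appear), so by the two-squares theorem n IS expressible as a sum of two squares.
Step 3: Build a representation. Here n = 5 · 149 is a product of primes ≡ 1 (mod 4). Each prime p ≡ 1 (mod 4) is itself a sum of two squares; find a² by testing p − a² for a perfect square:
  5: 5 − 1² = 4 = 2² ⇒ 5 = 1² + 2².
  149: 149 − 1² = 148, 149 − 2² = 145, 149 − 3² = 140, 149 − 4² = 133, 149 − 5² = 124, 149 − 6² = 113, 149 − 7² = 100 = 10² ⇒ 149 = 7² + 10².
  Combine using the Brahmagupta–Fibonacci identity (a² + b²)(c² + d²) = (ac − bd)² + (ad + bc)² = (ac + bd)² + (ad − bc)²:
  5 · 149 = 745: from (1² + 2²)(7² + 10²), take (1·7 − 2·10, 1·10 + 2·7) = (7 − 20, 10 + 14) = (-13, 24); dropping signs (only squares matter) gives (13, 24); check 13² + 24² = 169 + 576 = 745 ✓.
Step 4: Order so x ≤ y and verify: 13² + 24² = 169 + 576 = 745 = n. ✓

n = 745 = 13² + 24² (one valid representation with x ≤ y).


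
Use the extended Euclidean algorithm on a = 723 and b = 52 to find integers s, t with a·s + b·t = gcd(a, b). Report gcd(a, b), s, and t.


Euclidean algorithm on (723, 52) — divide until remainder is 0:
  723 = 13 · 52 + 47
  52 = 1 · 47 + 5
  47 = 9 · 5 + 2
  5 = 2 · 2 + 1
  2 = 2 · 1 + 0
gcd(723, 52) = 1.
Track Bezout coefficients alongside the remainders: start with r₀ = 723 = a·1 + b·0 (s = 1, t = 0) and r₁ = 52 = a·0 + b·1 (s = 0, t = 1); each new remainder r_{k+1} = r_{k-1} − q_k·r_k inherits s_{k+1} = s_{k-1} − q_k·s_k, t_{k+1} = t_{k-1} − q_k·t_k, so r_k = a·s_k + b·t_k at every step:
  q = 13: r = 47, s = 1 − 13·0 = 1, t = 0 − 13·1 = -13  (check: 723·1 + 52·(-13) = 47)
  q = 1: r = 5, s = 0 − 1·1 = -1, t = 1 − 1·(-13) = 14  (check: 723·(-1) + 52·14 = 5)
  q = 9: r = 2, s = 1 − 9·(-1) = 10, t = -13 − 9·14 = -139  (check: 723·10 + 52·(-139) = 2)
  q = 2: r = 1, s = -1 − 2·10 = -21, t = 14 − 2·(-139) = 292  (check: 723·(-21) + 52·292 = 1)
The row with r = 1 (the gcd) gives the Bezout coefficients s = -21, t = 292.
Result: 723 · (-21) + 52 · (292) = 1.

gcd(723, 52) = 1; s = -21, t = 292 (check: 723·(-21) + 52·292 = 1).


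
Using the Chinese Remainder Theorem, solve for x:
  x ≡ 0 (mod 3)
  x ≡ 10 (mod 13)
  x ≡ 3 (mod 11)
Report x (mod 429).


Moduli 3, 13, 11 are pairwise coprime; by CRT there is a unique solution modulo M = 3 · 13 · 11 = 429.
Solve pairwise, accumulating the modulus:
  Start with x ≡ 0 (mod 3).
  Combine with x ≡ 10 (mod 13): since gcd(3, 13) = 1, we get a unique residue mod 39.
    Write x = 0 + 3·t and substitute into x ≡ 10 (mod 13): 3·t ≡ 10 − 0 = 10 (mod 13).
    The inverse of 3 mod 13 is 9 (since 3·9 = 27 = 2·13 + 1), so t ≡ 9·10 = 90 ≡ 12 (mod 13).
    Then x = 0 + 3·12 = 36, valid modulo lcm(3, 13) = 39: x ≡ 36 (mod 39).
  Combine with x ≡ 3 (mod 11): since gcd(39, 11) = 1, we get a unique residue mod 429.
    Write x = 36 + 39·t and substitute into x ≡ 3 (mod 11): 39·t ≡ 3 − 36 = -33 (mod 11).
    Reduce coefficients mod 11: 6·t ≡ 0 (mod 11).
    The inverse of 6 mod 11 is 2 (since 6·2 = 12 = 1·11 + 1), so t ≡ 2·0 = 0 ≡ 0 (mod 11).
    Then x = 36 + 39·0 = 36, valid modulo lcm(39, 11) = 429: x ≡ 36 (mod 429).
Verify: 36 mod 3 = 0 ✓, 36 mod 13 = 10 ✓, 36 mod 11 = 3 ✓.

x ≡ 36 (mod 429).


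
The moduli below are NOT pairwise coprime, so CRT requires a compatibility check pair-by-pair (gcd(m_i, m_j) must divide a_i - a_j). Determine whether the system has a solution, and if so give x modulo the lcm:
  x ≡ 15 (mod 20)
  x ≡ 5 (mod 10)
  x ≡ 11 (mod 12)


Moduli 20, 10, 12 are not pairwise coprime, so CRT works modulo lcm(m_i) when all pairwise compatibility conditions hold.
Pairwise compatibility: gcd(m_i, m_j) must divide a_i - a_j for every pair.
Merge one congruence at a time:
  Start: x ≡ 15 (mod 20).
  Combine with x ≡ 5 (mod 10): gcd(20, 10) = 10; 5 - 15 = -10, which IS divisible by 10, so compatible.
    Write x = 15 + 20·t and substitute into x ≡ 5 (mod 10): 20·t ≡ 5 − 15 = -10 (mod 10).
    Divide the congruence (and modulus) by g = 10: 2·t ≡ -1 (mod 1).
    Modulo 1 every t works; take t = 0.
    Then x = 15 + 20·0 = 15, valid modulo lcm(20, 10) = 20: x ≡ 15 (mod 20).
  Combine with x ≡ 11 (mod 12): gcd(20, 12) = 4; 11 - 15 = -4, which IS divisible by 4, so compatible.
    Write x = 15 + 20·t and substitute into x ≡ 11 (mod 12): 20·t ≡ 11 − 15 = -4 (mod 12).
    Divide the congruence (and modulus) by g = 4: 5·t ≡ -1 (mod 3).
    Reduce coefficients mod 3: 2·t ≡ 2 (mod 3).
    The inverse of 2 mod 3 is 2 (since 2·2 = 4 = 1·3 + 1), so t ≡ 2·2 = 4 ≡ 1 (mod 3).
    Then x = 15 + 20·1 = 35, valid modulo lcm(20, 12) = 60: x ≡ 35 (mod 60).
Verify: 35 mod 20 = 15, 35 mod 10 = 5, 35 mod 12 = 11.

x ≡ 35 (mod 60).


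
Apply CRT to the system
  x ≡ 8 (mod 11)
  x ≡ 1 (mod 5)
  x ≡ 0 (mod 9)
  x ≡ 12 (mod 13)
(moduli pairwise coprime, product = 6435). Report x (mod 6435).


Product of moduli M = 11 · 5 · 9 · 13 = 6435.
Merge one congruence at a time:
  Start: x ≡ 8 (mod 11).
  Combine with x ≡ 1 (mod 5); new modulus lcm = 55.
    Write x = 8 + 11·t and substitute into x ≡ 1 (mod 5): 11·t ≡ 1 − 8 = -7 (mod 5).
    Reduce coefficients mod 5: 1·t ≡ 3 (mod 5).
    So t ≡ 3 (mod 5).
    Then x = 8 + 11·3 = 41, valid modulo lcm(11, 5) = 55: x ≡ 41 (mod 55).
  Combine with x ≡ 0 (mod 9); new modulus lcm = 495.
    Write x = 41 + 55·t and substitute into x ≡ 0 (mod 9): 55·t ≡ 0 − 41 = -41 (mod 9).
    Reduce coefficients mod 9: 1·t ≡ 4 (mod 9).
    So t ≡ 4 (mod 9).
    Then x = 41 + 55·4 = 261, valid modulo lcm(55, 9) = 495: x ≡ 261 (mod 495).
  Combine with x ≡ 12 (mod 13); new modulus lcm = 6435.
    Write x = 261 + 495·t and substitute into x ≡ 12 (mod 13): 495·t ≡ 12 − 261 = -249 (mod 13).
    Reduce coefficients mod 13: 1·t ≡ 11 (mod 13).
    So t ≡ 11 (mod 13).
    Then x = 261 + 495·11 = 5706, valid modulo lcm(495, 13) = 6435: x ≡ 5706 (mod 6435).
Verify against each original: 5706 mod 11 = 8, 5706 mod 5 = 1, 5706 mod 9 = 0, 5706 mod 13 = 12.

x ≡ 5706 (mod 6435).


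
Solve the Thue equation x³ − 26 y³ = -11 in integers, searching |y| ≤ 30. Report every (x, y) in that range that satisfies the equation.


The equation is x³ - 26y³ = -11. For fixed y, x³ = 26·y³ − 11, so a solution requires the RHS to be a perfect cube.
Strategy: iterate y from -30 to 30, compute RHS = 26·y³ − 11, and check whether it is a (positive or negative) perfect cube.
Check small values of y:
  y = 0: RHS = -11 is not a perfect cube.
  y = 1: RHS = 15 is not a perfect cube.
  y = -1: RHS = -37 is not a perfect cube.
  y = 2: RHS = 197 is not a perfect cube.
  y = -2: RHS = -219 is not a perfect cube.
  y = 3: RHS = 691 is not a perfect cube.
  y = -3: RHS = -713 is not a perfect cube.
Continuing the search up to |y| = 30 finds no solutions either.
No (x, y) in the scanned range satisfies the equation.

No integer solutions with |y| ≤ 30.


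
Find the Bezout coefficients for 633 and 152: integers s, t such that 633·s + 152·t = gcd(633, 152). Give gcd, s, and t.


Euclidean algorithm on (633, 152) — divide until remainder is 0:
  633 = 4 · 152 + 25
  152 = 6 · 25 + 2
  25 = 12 · 2 + 1
  2 = 2 · 1 + 0
gcd(633, 152) = 1.
Track Bezout coefficients alongside the remainders: start with r₀ = 633 = a·1 + b·0 (s = 1, t = 0) and r₁ = 152 = a·0 + b·1 (s = 0, t = 1); each new remainder r_{k+1} = r_{k-1} − q_k·r_k inherits s_{k+1} = s_{k-1} − q_k·s_k, t_{k+1} = t_{k-1} − q_k·t_k, so r_k = a·s_k + b·t_k at every step:
  q = 4: r = 25, s = 1 − 4·0 = 1, t = 0 − 4·1 = -4  (check: 633·1 + 152·(-4) = 25)
  q = 6: r = 2, s = 0 − 6·1 = -6, t = 1 − 6·(-4) = 25  (check: 633·(-6) + 152·25 = 2)
  q = 12: r = 1, s = 1 − 12·(-6) = 73, t = -4 − 12·25 = -304  (check: 633·73 + 152·(-304) = 1)
The row with r = 1 (the gcd) gives the Bezout coefficients s = 73, t = -304.
Result: 633 · (73) + 152 · (-304) = 1.

gcd(633, 152) = 1; s = 73, t = -304 (check: 633·73 + 152·(-304) = 1).


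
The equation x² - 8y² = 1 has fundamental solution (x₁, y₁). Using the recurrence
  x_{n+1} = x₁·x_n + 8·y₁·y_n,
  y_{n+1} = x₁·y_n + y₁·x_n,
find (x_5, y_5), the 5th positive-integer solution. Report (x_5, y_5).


Step 1: Find the fundamental solution (x₁, y₁) of x² - 8y² = 1.
  Expand √8 as a continued fraction. a₀ = ⌊√8⌋ = 2; iterate m_{k+1} = d_k·a_k − m_k, d_{k+1} = (8 − m_{k+1}²)/d_k, a_{k+1} = ⌊(a₀ + m_{k+1})/d_{k+1}⌋ (starting m₀ = 0, d₀ = 1), with convergents p_k = a_k·p_{k-1} + p_{k-2}, q_k = a_k·q_{k-1} + q_{k-2} (p₋₁ = 1, q₋₁ = 0):
  k = 0: a₀ = 2; p₀/q₀ = 2/1; p₀² − 8·q₀² = 4 − 8 = -4.
  k = 1: m = 2, d = 4, a = ⌊(2 + 2)/4⌋ = 1; p/q = (1·2 + 1)/(1·1 + 0) = 3/1; p² − 8·q² = 9 − 8 = 1.
  The first convergent with p² − 8·q² = 1 gives the fundamental solution (x₁, y₁) = (3, 1).
Step 2: Apply the recurrence (x_{n+1}, y_{n+1}) = (x₁x_n + 8y₁y_n, x₁y_n + y₁x_n) repeatedly.
  From (x_1, y_1) = (3, 1): x_2 = 3·3 + 8·1·1 = 17; y_2 = 3·1 + 1·3 = 6.
  From (x_2, y_2) = (17, 6): x_3 = 3·17 + 8·1·6 = 99; y_3 = 3·6 + 1·17 = 35.
  From (x_3, y_3) = (99, 35): x_4 = 3·99 + 8·1·35 = 577; y_4 = 3·35 + 1·99 = 204.
  From (x_4, y_4) = (577, 204): x_5 = 3·577 + 8·1·204 = 3363; y_5 = 3·204 + 1·577 = 1189.
Step 3: Verify x_5² - 8·y_5² = 11309769 - 11309768 = 1 (should be 1). ✓

(x_1, y_1) = (3, 1); (x_5, y_5) = (3363, 1189).


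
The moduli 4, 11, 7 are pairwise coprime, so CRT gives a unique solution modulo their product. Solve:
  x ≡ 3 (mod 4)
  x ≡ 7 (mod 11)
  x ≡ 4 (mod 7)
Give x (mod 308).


Moduli 4, 11, 7 are pairwise coprime; by CRT there is a unique solution modulo M = 4 · 11 · 7 = 308.
Solve pairwise, accumulating the modulus:
  Start with x ≡ 3 (mod 4).
  Combine with x ≡ 7 (mod 11): since gcd(4, 11) = 1, we get a unique residue mod 44.
    Write x = 3 + 4·t and substitute into x ≡ 7 (mod 11): 4·t ≡ 7 − 3 = 4 (mod 11).
    The inverse of 4 mod 11 is 3 (since 4·3 = 12 = 1·11 + 1), so t ≡ 3·4 = 12 ≡ 1 (mod 11).
    Then x = 3 + 4·1 = 7, valid modulo lcm(4, 11) = 44: x ≡ 7 (mod 44).
  Combine with x ≡ 4 (mod 7): since gcd(44, 7) = 1, we get a unique residue mod 308.
    Write x = 7 + 44·t and substitute into x ≡ 4 (mod 7): 44·t ≡ 4 − 7 = -3 (mod 7).
    Reduce coefficients mod 7: 2·t ≡ 4 (mod 7).
    The inverse of 2 mod 7 is 4 (since 2·4 = 8 = 1·7 + 1), so t ≡ 4·4 = 16 ≡ 2 (mod 7).
    Then x = 7 + 44·2 = 95, valid modulo lcm(44, 7) = 308: x ≡ 95 (mod 308).
Verify: 95 mod 4 = 3 ✓, 95 mod 11 = 7 ✓, 95 mod 7 = 4 ✓.

x ≡ 95 (mod 308).


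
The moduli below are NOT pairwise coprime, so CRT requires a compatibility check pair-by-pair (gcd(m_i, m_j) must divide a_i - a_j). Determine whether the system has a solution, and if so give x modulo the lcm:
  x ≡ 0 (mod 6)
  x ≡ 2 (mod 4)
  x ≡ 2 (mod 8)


Moduli 6, 4, 8 are not pairwise coprime, so CRT works modulo lcm(m_i) when all pairwise compatibility conditions hold.
Pairwise compatibility: gcd(m_i, m_j) must divide a_i - a_j for every pair.
Merge one congruence at a time:
  Start: x ≡ 0 (mod 6).
  Combine with x ≡ 2 (mod 4): gcd(6, 4) = 2; 2 - 0 = 2, which IS divisible by 2, so compatible.
    Write x = 0 + 6·t and substitute into x ≡ 2 (mod 4): 6·t ≡ 2 − 0 = 2 (mod 4).
    Divide the congruence (and modulus) by g = 2: 3·t ≡ 1 (mod 2).
    Reduce coefficients mod 2: 1·t ≡ 1 (mod 2).
    So t ≡ 1 (mod 2).
    Then x = 0 + 6·1 = 6, valid modulo lcm(6, 4) = 12: x ≡ 6 (mod 12).
  Combine with x ≡ 2 (mod 8): gcd(12, 8) = 4; 2 - 6 = -4, which IS divisible by 4, so compatible.
    Write x = 6 + 12·t and substitute into x ≡ 2 (mod 8): 12·t ≡ 2 − 6 = -4 (mod 8).
    Divide the congruence (and modulus) by g = 4: 3·t ≡ -1 (mod 2).
    Reduce coefficients mod 2: 1·t ≡ 1 (mod 2).
    So t ≡ 1 (mod 2).
    Then x = 6 + 12·1 = 18, valid modulo lcm(12, 8) = 24: x ≡ 18 (mod 24).
Verify: 18 mod 6 = 0, 18 mod 4 = 2, 18 mod 8 = 2.

x ≡ 18 (mod 24).


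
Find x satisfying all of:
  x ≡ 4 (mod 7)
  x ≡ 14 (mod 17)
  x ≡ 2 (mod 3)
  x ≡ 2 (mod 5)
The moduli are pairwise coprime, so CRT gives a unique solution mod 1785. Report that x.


Product of moduli M = 7 · 17 · 3 · 5 = 1785.
Merge one congruence at a time:
  Start: x ≡ 4 (mod 7).
  Combine with x ≡ 14 (mod 17); new modulus lcm = 119.
    Write x = 4 + 7·t and substitute into x ≡ 14 (mod 17): 7·t ≡ 14 − 4 = 10 (mod 17).
    The inverse of 7 mod 17 is 5 (since 7·5 = 35 = 2·17 + 1), so t ≡ 5·10 = 50 ≡ 16 (mod 17).
    Then x = 4 + 7·16 = 116, valid modulo lcm(7, 17) = 119: x ≡ 116 (mod 119).
  Combine with x ≡ 2 (mod 3); new modulus lcm = 357.
    Write x = 116 + 119·t and substitute into x ≡ 2 (mod 3): 119·t ≡ 2 − 116 = -114 (mod 3).
    Reduce coefficients mod 3: 2·t ≡ 0 (mod 3).
    The inverse of 2 mod 3 is 2 (since 2·2 = 4 = 1·3 + 1), so t ≡ 2·0 = 0 ≡ 0 (mod 3).
    Then x = 116 + 119·0 = 116, valid modulo lcm(119, 3) = 357: x ≡ 116 (mod 357).
  Combine with x ≡ 2 (mod 5); new modulus lcm = 1785.
    Write x = 116 + 357·t and substitute into x ≡ 2 (mod 5): 357·t ≡ 2 − 116 = -114 (mod 5).
    Reduce coefficients mod 5: 2·t ≡ 1 (mod 5).
    The inverse of 2 mod 5 is 3 (since 2·3 = 6 = 1·5 + 1), so t ≡ 3·1 = 3 ≡ 3 (mod 5).
    Then x = 116 + 357·3 = 1187, valid modulo lcm(357, 5) = 1785: x ≡ 1187 (mod 1785).
Verify against each original: 1187 mod 7 = 4, 1187 mod 17 = 14, 1187 mod 3 = 2, 1187 mod 5 = 2.

x ≡ 1187 (mod 1785).


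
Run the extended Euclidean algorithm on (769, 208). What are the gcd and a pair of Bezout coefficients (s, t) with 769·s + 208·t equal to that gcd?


Euclidean algorithm on (769, 208) — divide until remainder is 0:
  769 = 3 · 208 + 145
  208 = 1 · 145 + 63
  145 = 2 · 63 + 19
  63 = 3 · 19 + 6
  19 = 3 · 6 + 1
  6 = 6 · 1 + 0
gcd(769, 208) = 1.
Track Bezout coefficients alongside the remainders: start with r₀ = 769 = a·1 + b·0 (s = 1, t = 0) and r₁ = 208 = a·0 + b·1 (s = 0, t = 1); each new remainder r_{k+1} = r_{k-1} − q_k·r_k inherits s_{k+1} = s_{k-1} − q_k·s_k, t_{k+1} = t_{k-1} − q_k·t_k, so r_k = a·s_k + b·t_k at every step:
  q = 3: r = 145, s = 1 − 3·0 = 1, t = 0 − 3·1 = -3  (check: 769·1 + 208·(-3) = 145)
  q = 1: r = 63, s = 0 − 1·1 = -1, t = 1 − 1·(-3) = 4  (check: 769·(-1) + 208·4 = 63)
  q = 2: r = 19, s = 1 − 2·(-1) = 3, t = -3 − 2·4 = -11  (check: 769·3 + 208·(-11) = 19)
  q = 3: r = 6, s = -1 − 3·3 = -10, t = 4 − 3·(-11) = 37  (check: 769·(-10) + 208·37 = 6)
  q = 3: r = 1, s = 3 − 3·(-10) = 33, t = -11 − 3·37 = -122  (check: 769·33 + 208·(-122) = 1)
The row with r = 1 (the gcd) gives the Bezout coefficients s = 33, t = -122.
Result: 769 · (33) + 208 · (-122) = 1.

gcd(769, 208) = 1; s = 33, t = -122 (check: 769·33 + 208·(-122) = 1).


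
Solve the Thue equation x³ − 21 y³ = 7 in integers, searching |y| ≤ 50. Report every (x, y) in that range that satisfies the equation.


The equation is x³ - 21y³ = 7. For fixed y, x³ = 21·y³ + 7, so a solution requires the RHS to be a perfect cube.
Strategy: iterate y from -50 to 50, compute RHS = 21·y³ + 7, and check whether it is a (positive or negative) perfect cube.
Check small values of y:
  y = 0: RHS = 7 is not a perfect cube.
  y = 1: RHS = 28 is not a perfect cube.
  y = -1: RHS = -14 is not a perfect cube.
  y = 2: RHS = 175 is not a perfect cube.
  y = -2: RHS = -161 is not a perfect cube.
  y = 3: RHS = 574 is not a perfect cube.
  y = -3: RHS = -560 is not a perfect cube.
Continuing the search up to |y| = 50 finds no solutions either.
No (x, y) in the scanned range satisfies the equation.

No integer solutions with |y| ≤ 50.


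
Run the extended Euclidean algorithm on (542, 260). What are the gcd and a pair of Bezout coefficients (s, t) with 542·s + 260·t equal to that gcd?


Euclidean algorithm on (542, 260) — divide until remainder is 0:
  542 = 2 · 260 + 22
  260 = 11 · 22 + 18
  22 = 1 · 18 + 4
  18 = 4 · 4 + 2
  4 = 2 · 2 + 0
gcd(542, 260) = 2.
Track Bezout coefficients alongside the remainders: start with r₀ = 542 = a·1 + b·0 (s = 1, t = 0) and r₁ = 260 = a·0 + b·1 (s = 0, t = 1); each new remainder r_{k+1} = r_{k-1} − q_k·r_k inherits s_{k+1} = s_{k-1} − q_k·s_k, t_{k+1} = t_{k-1} − q_k·t_k, so r_k = a·s_k + b·t_k at every step:
  q = 2: r = 22, s = 1 − 2·0 = 1, t = 0 − 2·1 = -2  (check: 542·1 + 260·(-2) = 22)
  q = 11: r = 18, s = 0 − 11·1 = -11, t = 1 − 11·(-2) = 23  (check: 542·(-11) + 260·23 = 18)
  q = 1: r = 4, s = 1 − 1·(-11) = 12, t = -2 − 1·23 = -25  (check: 542·12 + 260·(-25) = 4)
  q = 4: r = 2, s = -11 − 4·12 = -59, t = 23 − 4·(-25) = 123  (check: 542·(-59) + 260·123 = 2)
The row with r = 2 (the gcd) gives the Bezout coefficients s = -59, t = 123.
Result: 542 · (-59) + 260 · (123) = 2.

gcd(542, 260) = 2; s = -59, t = 123 (check: 542·(-59) + 260·123 = 2).


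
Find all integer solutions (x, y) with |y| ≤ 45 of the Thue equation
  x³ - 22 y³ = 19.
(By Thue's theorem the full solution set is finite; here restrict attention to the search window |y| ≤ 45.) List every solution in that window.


The equation is x³ - 22y³ = 19. For fixed y, x³ = 22·y³ + 19, so a solution requires the RHS to be a perfect cube.
Strategy: iterate y from -45 to 45, compute RHS = 22·y³ + 19, and check whether it is a (positive or negative) perfect cube.
Check small values of y:
  y = 0: RHS = 19 is not a perfect cube.
  y = 1: RHS = 41 is not a perfect cube.
  y = -1: RHS = -3 is not a perfect cube.
  y = 2: RHS = 195 is not a perfect cube.
  y = -2: RHS = -157 is not a perfect cube.
  y = 3: RHS = 613 is not a perfect cube.
  y = -3: RHS = -575 is not a perfect cube.
Continuing the search up to |y| = 45 finds no solutions either.
No (x, y) in the scanned range satisfies the equation.

No integer solutions with |y| ≤ 45.


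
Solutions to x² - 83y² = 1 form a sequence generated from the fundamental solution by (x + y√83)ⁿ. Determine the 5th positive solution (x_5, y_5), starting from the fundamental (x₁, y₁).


Step 1: Find the fundamental solution (x₁, y₁) of x² - 83y² = 1.
  Expand √83 as a continued fraction. a₀ = ⌊√83⌋ = 9; iterate m_{k+1} = d_k·a_k − m_k, d_{k+1} = (83 − m_{k+1}²)/d_k, a_{k+1} = ⌊(a₀ + m_{k+1})/d_{k+1}⌋ (starting m₀ = 0, d₀ = 1), with convergents p_k = a_k·p_{k-1} + p_{k-2}, q_k = a_k·q_{k-1} + q_{k-2} (p₋₁ = 1, q₋₁ = 0):
  k = 0: a₀ = 9; p₀/q₀ = 9/1; p₀² − 83·q₀² = 81 − 83 = -2.
  k = 1: m = 9, d = 2, a = ⌊(9 + 9)/2⌋ = 9; p/q = (9·9 + 1)/(9·1 + 0) = 82/9; p² − 83·q² = 6724 − 6723 = 1.
  The first convergent with p² − 83·q² = 1 gives the fundamental solution (x₁, y₁) = (82, 9).
Step 2: Apply the recurrence (x_{n+1}, y_{n+1}) = (x₁x_n + 83y₁y_n, x₁y_n + y₁x_n) repeatedly.
  From (x_1, y_1) = (82, 9): x_2 = 82·82 + 83·9·9 = 13447; y_2 = 82·9 + 9·82 = 1476.
  From (x_2, y_2) = (13447, 1476): x_3 = 82·13447 + 83·9·1476 = 2205226; y_3 = 82·1476 + 9·13447 = 242055.
  From (x_3, y_3) = (2205226, 242055): x_4 = 82·2205226 + 83·9·242055 = 361643617; y_4 = 82·242055 + 9·2205226 = 39695544.
  From (x_4, y_4) = (361643617, 39695544): x_5 = 82·361643617 + 83·9·39695544 = 59307347962; y_5 = 82·39695544 + 9·361643617 = 6509827161.
Step 3: Verify x_5² - 83·y_5² = 3517361522285745553444 - 3517361522285745553443 = 1 (should be 1). ✓

(x_1, y_1) = (82, 9); (x_5, y_5) = (59307347962, 6509827161).


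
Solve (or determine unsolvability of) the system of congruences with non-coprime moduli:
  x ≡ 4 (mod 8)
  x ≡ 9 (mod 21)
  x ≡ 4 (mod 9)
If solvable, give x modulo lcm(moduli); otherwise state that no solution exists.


Moduli 8, 21, 9 are not pairwise coprime, so CRT works modulo lcm(m_i) when all pairwise compatibility conditions hold.
Pairwise compatibility: gcd(m_i, m_j) must divide a_i - a_j for every pair.
Merge one congruence at a time:
  Start: x ≡ 4 (mod 8).
  Combine with x ≡ 9 (mod 21): gcd(8, 21) = 1; 9 - 4 = 5, which IS divisible by 1, so compatible.
    Write x = 4 + 8·t and substitute into x ≡ 9 (mod 21): 8·t ≡ 9 − 4 = 5 (mod 21).
    The inverse of 8 mod 21 is 8 (since 8·8 = 64 = 3·21 + 1), so t ≡ 8·5 = 40 ≡ 19 (mod 21).
    Then x = 4 + 8·19 = 156, valid modulo lcm(8, 21) = 168: x ≡ 156 (mod 168).
  Combine with x ≡ 4 (mod 9): gcd(168, 9) = 3, and 4 - 156 = -152 is NOT divisible by 3.
    ⇒ system is inconsistent (no integer solution).

No solution (the system is inconsistent).


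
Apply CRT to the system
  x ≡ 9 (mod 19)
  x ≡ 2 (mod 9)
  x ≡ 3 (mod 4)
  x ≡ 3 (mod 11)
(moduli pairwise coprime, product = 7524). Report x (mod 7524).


Product of moduli M = 19 · 9 · 4 · 11 = 7524.
Merge one congruence at a time:
  Start: x ≡ 9 (mod 19).
  Combine with x ≡ 2 (mod 9); new modulus lcm = 171.
    Write x = 9 + 19·t and substitute into x ≡ 2 (mod 9): 19·t ≡ 2 − 9 = -7 (mod 9).
    Reduce coefficients mod 9: 1·t ≡ 2 (mod 9).
    So t ≡ 2 (mod 9).
    Then x = 9 + 19·2 = 47, valid modulo lcm(19, 9) = 171: x ≡ 47 (mod 171).
  Combine with x ≡ 3 (mod 4); new modulus lcm = 684.
    Write x = 47 + 171·t and substitute into x ≡ 3 (mod 4): 171·t ≡ 3 − 47 = -44 (mod 4).
    Reduce coefficients mod 4: 3·t ≡ 0 (mod 4).
    The inverse of 3 mod 4 is 3 (since 3·3 = 9 = 2·4 + 1), so t ≡ 3·0 = 0 ≡ 0 (mod 4).
    Then x = 47 + 171·0 = 47, valid modulo lcm(171, 4) = 684: x ≡ 47 (mod 684).
  Combine with x ≡ 3 (mod 11); new modulus lcm = 7524.
    Write x = 47 + 684·t and substitute into x ≡ 3 (mod 11): 684·t ≡ 3 − 47 = -44 (mod 11).
    Reduce coefficients mod 11: 2·t ≡ 0 (mod 11).
    The inverse of 2 mod 11 is 6 (since 2·6 = 12 = 1·11 + 1), so t ≡ 6·0 = 0 ≡ 0 (mod 11).
    Then x = 47 + 684·0 = 47, valid modulo lcm(684, 11) = 7524: x ≡ 47 (mod 7524).
Verify against each original: 47 mod 19 = 9, 47 mod 9 = 2, 47 mod 4 = 3, 47 mod 11 = 3.

x ≡ 47 (mod 7524).


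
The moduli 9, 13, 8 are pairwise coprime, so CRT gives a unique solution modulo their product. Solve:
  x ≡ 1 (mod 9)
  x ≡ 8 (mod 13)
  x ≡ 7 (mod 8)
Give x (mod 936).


Moduli 9, 13, 8 are pairwise coprime; by CRT there is a unique solution modulo M = 9 · 13 · 8 = 936.
Solve pairwise, accumulating the modulus:
  Start with x ≡ 1 (mod 9).
  Combine with x ≡ 8 (mod 13): since gcd(9, 13) = 1, we get a unique residue mod 117.
    Write x = 1 + 9·t and substitute into x ≡ 8 (mod 13): 9·t ≡ 8 − 1 = 7 (mod 13).
    The inverse of 9 mod 13 is 3 (since 9·3 = 27 = 2·13 + 1), so t ≡ 3·7 = 21 ≡ 8 (mod 13).
    Then x = 1 + 9·8 = 73, valid modulo lcm(9, 13) = 117: x ≡ 73 (mod 117).
  Combine with x ≡ 7 (mod 8): since gcd(117, 8) = 1, we get a unique residue mod 936.
    Write x = 73 + 117·t and substitute into x ≡ 7 (mod 8): 117·t ≡ 7 − 73 = -66 (mod 8).
    Reduce coefficients mod 8: 5·t ≡ 6 (mod 8).
    The inverse of 5 mod 8 is 5 (since 5·5 = 25 = 3·8 + 1), so t ≡ 5·6 = 30 ≡ 6 (mod 8).
    Then x = 73 + 117·6 = 775, valid modulo lcm(117, 8) = 936: x ≡ 775 (mod 936).
Verify: 775 mod 9 = 1 ✓, 775 mod 13 = 8 ✓, 775 mod 8 = 7 ✓.

x ≡ 775 (mod 936).


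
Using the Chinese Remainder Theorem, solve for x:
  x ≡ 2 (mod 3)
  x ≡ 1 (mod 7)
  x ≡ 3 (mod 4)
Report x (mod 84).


Moduli 3, 7, 4 are pairwise coprime; by CRT there is a unique solution modulo M = 3 · 7 · 4 = 84.
Solve pairwise, accumulating the modulus:
  Start with x ≡ 2 (mod 3).
  Combine with x ≡ 1 (mod 7): since gcd(3, 7) = 1, we get a unique residue mod 21.
    Write x = 2 + 3·t and substitute into x ≡ 1 (mod 7): 3·t ≡ 1 − 2 = -1 (mod 7).
    Reduce coefficients mod 7: 3·t ≡ 6 (mod 7).
    The inverse of 3 mod 7 is 5 (since 3·5 = 15 = 2·7 + 1), so t ≡ 5·6 = 30 ≡ 2 (mod 7).
    Then x = 2 + 3·2 = 8, valid modulo lcm(3, 7) = 21: x ≡ 8 (mod 21).
  Combine with x ≡ 3 (mod 4): since gcd(21, 4) = 1, we get a unique residue mod 84.
    Write x = 8 + 21·t and substitute into x ≡ 3 (mod 4): 21·t ≡ 3 − 8 = -5 (mod 4).
    Reduce coefficients mod 4: 1·t ≡ 3 (mod 4).
    So t ≡ 3 (mod 4).
    Then x = 8 + 21·3 = 71, valid modulo lcm(21, 4) = 84: x ≡ 71 (mod 84).
Verify: 71 mod 3 = 2 ✓, 71 mod 7 = 1 ✓, 71 mod 4 = 3 ✓.

x ≡ 71 (mod 84).


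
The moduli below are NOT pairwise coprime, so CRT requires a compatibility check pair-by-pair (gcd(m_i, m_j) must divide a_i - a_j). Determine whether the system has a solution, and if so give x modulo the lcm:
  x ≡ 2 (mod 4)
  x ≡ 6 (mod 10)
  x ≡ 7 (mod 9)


Moduli 4, 10, 9 are not pairwise coprime, so CRT works modulo lcm(m_i) when all pairwise compatibility conditions hold.
Pairwise compatibility: gcd(m_i, m_j) must divide a_i - a_j for every pair.
Merge one congruence at a time:
  Start: x ≡ 2 (mod 4).
  Combine with x ≡ 6 (mod 10): gcd(4, 10) = 2; 6 - 2 = 4, which IS divisible by 2, so compatible.
    Write x = 2 + 4·t and substitute into x ≡ 6 (mod 10): 4·t ≡ 6 − 2 = 4 (mod 10).
    Divide the congruence (and modulus) by g = 2: 2·t ≡ 2 (mod 5).
    The inverse of 2 mod 5 is 3 (since 2·3 = 6 = 1·5 + 1), so t ≡ 3·2 = 6 ≡ 1 (mod 5).
    Then x = 2 + 4·1 = 6, valid modulo lcm(4, 10) = 20: x ≡ 6 (mod 20).
  Combine with x ≡ 7 (mod 9): gcd(20, 9) = 1; 7 - 6 = 1, which IS divisible by 1, so compatible.
    Write x = 6 + 20·t and substitute into x ≡ 7 (mod 9): 20·t ≡ 7 − 6 = 1 (mod 9).
    Reduce coefficients mod 9: 2·t ≡ 1 (mod 9).
    The inverse of 2 mod 9 is 5 (since 2·5 = 10 = 1·9 + 1), so t ≡ 5·1 = 5 ≡ 5 (mod 9).
    Then x = 6 + 20·5 = 106, valid modulo lcm(20, 9) = 180: x ≡ 106 (mod 180).
Verify: 106 mod 4 = 2, 106 mod 10 = 6, 106 mod 9 = 7.

x ≡ 106 (mod 180).


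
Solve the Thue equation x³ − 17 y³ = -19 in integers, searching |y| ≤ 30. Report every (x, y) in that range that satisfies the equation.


The equation is x³ - 17y³ = -19. For fixed y, x³ = 17·y³ − 19, so a solution requires the RHS to be a perfect cube.
Strategy: iterate y from -30 to 30, compute RHS = 17·y³ − 19, and check whether it is a (positive or negative) perfect cube.
Check small values of y:
  y = 0: RHS = -19 is not a perfect cube.
  y = 1: RHS = -2 is not a perfect cube.
  y = -1: RHS = -36 is not a perfect cube.
  y = 2: RHS = 117 is not a perfect cube.
  y = -2: RHS = -155 is not a perfect cube.
  y = 3: RHS = 440 is not a perfect cube.
  y = -3: RHS = -478 is not a perfect cube.
Continuing the search up to |y| = 30 finds no solutions either.
No (x, y) in the scanned range satisfies the equation.

No integer solutions with |y| ≤ 30.


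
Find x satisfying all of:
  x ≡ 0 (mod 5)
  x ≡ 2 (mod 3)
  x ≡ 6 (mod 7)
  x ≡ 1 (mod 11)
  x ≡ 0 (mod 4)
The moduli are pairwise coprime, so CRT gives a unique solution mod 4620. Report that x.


Product of moduli M = 5 · 3 · 7 · 11 · 4 = 4620.
Merge one congruence at a time:
  Start: x ≡ 0 (mod 5).
  Combine with x ≡ 2 (mod 3); new modulus lcm = 15.
    Write x = 0 + 5·t and substitute into x ≡ 2 (mod 3): 5·t ≡ 2 − 0 = 2 (mod 3).
    Reduce coefficients mod 3: 2·t ≡ 2 (mod 3).
    The inverse of 2 mod 3 is 2 (since 2·2 = 4 = 1·3 + 1), so t ≡ 2·2 = 4 ≡ 1 (mod 3).
    Then x = 0 + 5·1 = 5, valid modulo lcm(5, 3) = 15: x ≡ 5 (mod 15).
  Combine with x ≡ 6 (mod 7); new modulus lcm = 105.
    Write x = 5 + 15·t and substitute into x ≡ 6 (mod 7): 15·t ≡ 6 − 5 = 1 (mod 7).
    Reduce coefficients mod 7: 1·t ≡ 1 (mod 7).
    So t ≡ 1 (mod 7).
    Then x = 5 + 15·1 = 20, valid modulo lcm(15, 7) = 105: x ≡ 20 (mod 105).
  Combine with x ≡ 1 (mod 11); new modulus lcm = 1155.
    Write x = 20 + 105·t and substitute into x ≡ 1 (mod 11): 105·t ≡ 1 − 20 = -19 (mod 11).
    Reduce coefficients mod 11: 6·t ≡ 3 (mod 11).
    The inverse of 6 mod 11 is 2 (since 6·2 = 12 = 1·11 + 1), so t ≡ 2·3 = 6 ≡ 6 (mod 11).
    Then x = 20 + 105·6 = 650, valid modulo lcm(105, 11) = 1155: x ≡ 650 (mod 1155).
  Combine with x ≡ 0 (mod 4); new modulus lcm = 4620.
    Write x = 650 + 1155·t and substitute into x ≡ 0 (mod 4): 1155·t ≡ 0 − 650 = -650 (mod 4).
    Reduce coefficients mod 4: 3·t ≡ 2 (mod 4).
    The inverse of 3 mod 4 is 3 (since 3·3 = 9 = 2·4 + 1), so t ≡ 3·2 = 6 ≡ 2 (mod 4).
    Then x = 650 + 1155·2 = 2960, valid modulo lcm(1155, 4) = 4620: x ≡ 2960 (mod 4620).
Verify against each original: 2960 mod 5 = 0, 2960 mod 3 = 2, 2960 mod 7 = 6, 2960 mod 11 = 1, 2960 mod 4 = 0.

x ≡ 2960 (mod 4620).


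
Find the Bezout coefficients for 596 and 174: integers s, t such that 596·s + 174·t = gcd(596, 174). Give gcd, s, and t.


Euclidean algorithm on (596, 174) — divide until remainder is 0:
  596 = 3 · 174 + 74
  174 = 2 · 74 + 26
  74 = 2 · 26 + 22
  26 = 1 · 22 + 4
  22 = 5 · 4 + 2
  4 = 2 · 2 + 0
gcd(596, 174) = 2.
Track Bezout coefficients alongside the remainders: start with r₀ = 596 = a·1 + b·0 (s = 1, t = 0) and r₁ = 174 = a·0 + b·1 (s = 0, t = 1); each new remainder r_{k+1} = r_{k-1} − q_k·r_k inherits s_{k+1} = s_{k-1} − q_k·s_k, t_{k+1} = t_{k-1} − q_k·t_k, so r_k = a·s_k + b·t_k at every step:
  q = 3: r = 74, s = 1 − 3·0 = 1, t = 0 − 3·1 = -3  (check: 596·1 + 174·(-3) = 74)
  q = 2: r = 26, s = 0 − 2·1 = -2, t = 1 − 2·(-3) = 7  (check: 596·(-2) + 174·7 = 26)
  q = 2: r = 22, s = 1 − 2·(-2) = 5, t = -3 − 2·7 = -17  (check: 596·5 + 174·(-17) = 22)
  q = 1: r = 4, s = -2 − 1·5 = -7, t = 7 − 1·(-17) = 24  (check: 596·(-7) + 174·24 = 4)
  q = 5: r = 2, s = 5 − 5·(-7) = 40, t = -17 − 5·24 = -137  (check: 596·40 + 174·(-137) = 2)
The row with r = 2 (the gcd) gives the Bezout coefficients s = 40, t = -137.
Result: 596 · (40) + 174 · (-137) = 2.

gcd(596, 174) = 2; s = 40, t = -137 (check: 596·40 + 174·(-137) = 2).


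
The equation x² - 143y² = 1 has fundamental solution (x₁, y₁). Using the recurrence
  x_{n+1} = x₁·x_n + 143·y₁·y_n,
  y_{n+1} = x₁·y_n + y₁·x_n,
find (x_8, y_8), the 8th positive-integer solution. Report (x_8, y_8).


Step 1: Find the fundamental solution (x₁, y₁) of x² - 143y² = 1.
  Expand √143 as a continued fraction. a₀ = ⌊√143⌋ = 11; iterate m_{k+1} = d_k·a_k − m_k, d_{k+1} = (143 − m_{k+1}²)/d_k, a_{k+1} = ⌊(a₀ + m_{k+1})/d_{k+1}⌋ (starting m₀ = 0, d₀ = 1), with convergents p_k = a_k·p_{k-1} + p_{k-2}, q_k = a_k·q_{k-1} + q_{k-2} (p₋₁ = 1, q₋₁ = 0):
  k = 0: a₀ = 11; p₀/q₀ = 11/1; p₀² − 143·q₀² = 121 − 143 = -22.
  k = 1: m = 11, d = 22, a = ⌊(11 + 11)/22⌋ = 1; p/q = (1·11 + 1)/(1·1 + 0) = 12/1; p² − 143·q² = 144 − 143 = 1.
  The first convergent with p² − 143·q² = 1 gives the fundamental solution (x₁, y₁) = (12, 1).
Step 2: Apply the recurrence (x_{n+1}, y_{n+1}) = (x₁x_n + 143y₁y_n, x₁y_n + y₁x_n) repeatedly.
  From (x_1, y_1) = (12, 1): x_2 = 12·12 + 143·1·1 = 287; y_2 = 12·1 + 1·12 = 24.
  From (x_2, y_2) = (287, 24): x_3 = 12·287 + 143·1·24 = 6876; y_3 = 12·24 + 1·287 = 575.
  From (x_3, y_3) = (6876, 575): x_4 = 12·6876 + 143·1·575 = 164737; y_4 = 12·575 + 1·6876 = 13776.
  From (x_4, y_4) = (164737, 13776): x_5 = 12·164737 + 143·1·13776 = 3946812; y_5 = 12·13776 + 1·164737 = 330049.
  From (x_5, y_5) = (3946812, 330049): x_6 = 12·3946812 + 143·1·330049 = 94558751; y_6 = 12·330049 + 1·3946812 = 7907400.
  From (x_6, y_6) = (94558751, 7907400): x_7 = 12·94558751 + 143·1·7907400 = 2265463212; y_7 = 12·7907400 + 1·94558751 = 189447551.
  From (x_7, y_7) = (2265463212, 189447551): x_8 = 12·2265463212 + 143·1·189447551 = 54276558337; y_8 = 12·189447551 + 1·2265463212 = 4538833824.
Step 3: Verify x_8² - 143·y_8² = 2945944784909764205569 - 2945944784909764205568 = 1 (should be 1). ✓

(x_1, y_1) = (12, 1); (x_8, y_8) = (54276558337, 4538833824).
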